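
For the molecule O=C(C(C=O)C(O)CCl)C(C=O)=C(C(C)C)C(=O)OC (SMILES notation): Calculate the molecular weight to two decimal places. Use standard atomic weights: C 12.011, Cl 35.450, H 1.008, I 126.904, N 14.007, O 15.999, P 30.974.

First, the molecular formula is C13H17ClO6 (counting implicit H from valence).
  C: 13 × 12.011 = 156.143
  Cl: 1 × 35.450 = 35.450
  H: 17 × 1.008 = 17.136
  O: 6 × 15.999 = 95.994
Sum: 13×12.011 + 1×35.450 + 17×1.008 + 6×15.999 = 304.723 → 304.72 g/mol.

304.72 g/mol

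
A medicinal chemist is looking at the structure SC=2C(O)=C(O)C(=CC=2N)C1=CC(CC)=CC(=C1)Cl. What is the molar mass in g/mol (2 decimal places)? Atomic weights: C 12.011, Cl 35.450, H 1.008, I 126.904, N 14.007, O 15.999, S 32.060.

295.78 g/mol

First, the molecular formula is C14H14ClNO2S (counting implicit H from valence).
  C: 14 × 12.011 = 168.154
  Cl: 1 × 35.450 = 35.450
  H: 14 × 1.008 = 14.112
  N: 1 × 14.007 = 14.007
  O: 2 × 15.999 = 31.998
  S: 1 × 32.060 = 32.060
Sum: 14×12.011 + 1×35.450 + 14×1.008 + 1×14.007 + 2×15.999 + 1×32.060 = 295.781 → 295.78 g/mol.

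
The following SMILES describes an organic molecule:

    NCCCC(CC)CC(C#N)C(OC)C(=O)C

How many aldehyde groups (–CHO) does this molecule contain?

Scan the SMILES for the aldehyde motif — none present.
Groups that are present: 1 ether, 1 ketone, 1 nitrile, 1 primary amine.

0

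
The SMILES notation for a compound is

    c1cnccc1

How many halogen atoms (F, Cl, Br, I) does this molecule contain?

Scan the SMILES for the halogen motif — none present.

0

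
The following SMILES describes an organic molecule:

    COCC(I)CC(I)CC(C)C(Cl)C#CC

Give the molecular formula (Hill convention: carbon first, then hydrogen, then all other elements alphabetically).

Walk through each heavy atom and fill implicit hydrogens from standard valence (C 4, N 3, O 2, S 2, halogen 1):
  atom 1: C, bond orders sum to 1 (valence 4) → 3 H
  atom 2: O, bond orders sum to 2 (valence 2) → 0 H
  atom 3: C, bond orders sum to 2 (valence 4) → 2 H
  atom 4: C, bond orders sum to 3 (valence 4) → 1 H
  atom 5: I (halogen, monovalent) → 0 H
  atom 6: C, bond orders sum to 2 (valence 4) → 2 H
  atom 7: C, bond orders sum to 3 (valence 4) → 1 H
  atom 8: I (halogen, monovalent) → 0 H
  atom 9: C, bond orders sum to 2 (valence 4) → 2 H
  atom 10: C, bond orders sum to 3 (valence 4) → 1 H
  atom 11: C, bond orders sum to 1 (valence 4) → 3 H
  atom 12: C, bond orders sum to 3 (valence 4) → 1 H
  atom 13: Cl (halogen, monovalent) → 0 H
  atom 14: C, bond orders sum to 4 (valence 4) → 0 H
  atom 15: C, bond orders sum to 4 (valence 4) → 0 H
  atom 16: C, bond orders sum to 1 (valence 4) → 3 H
Totals → C:12, H:19, Cl:1, I:2, O:1.

C12H19ClI2O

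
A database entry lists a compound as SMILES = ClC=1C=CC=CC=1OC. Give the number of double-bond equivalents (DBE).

4

Degree of unsaturation = (number of rings) + (number of π bonds).
Ring closures in the SMILES: 1.
π bonds: 3 double bonds (each 1 DoU) → 3 DoU from unsaturation.
Total DoU = 1 + 3 = 4.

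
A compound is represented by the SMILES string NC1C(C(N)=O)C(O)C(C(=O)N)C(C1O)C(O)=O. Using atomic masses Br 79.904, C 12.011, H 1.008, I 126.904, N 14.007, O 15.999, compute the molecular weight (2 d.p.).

261.23 g/mol

First, the molecular formula is C9H15N3O6 (counting implicit H from valence).
  C: 9 × 12.011 = 108.099
  H: 15 × 1.008 = 15.120
  N: 3 × 14.007 = 42.021
  O: 6 × 15.999 = 95.994
Sum: 9×12.011 + 15×1.008 + 3×14.007 + 6×15.999 = 261.234 → 261.23 g/mol.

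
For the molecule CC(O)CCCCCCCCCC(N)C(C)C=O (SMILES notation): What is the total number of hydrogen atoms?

Walk through each heavy atom and fill implicit hydrogens from standard valence (C 4, N 3, O 2, S 2, halogen 1):
  atom 1: C, bond orders sum to 1 (valence 4) → 3 H
  atom 2: C, bond orders sum to 3 (valence 4) → 1 H
  atom 3: O, bond orders sum to 1 (valence 2) → 1 H
  atom 4: C, bond orders sum to 2 (valence 4) → 2 H
  atom 5: C, bond orders sum to 2 (valence 4) → 2 H
  atom 6: C, bond orders sum to 2 (valence 4) → 2 H
  atom 7: C, bond orders sum to 2 (valence 4) → 2 H
  atom 8: C, bond orders sum to 2 (valence 4) → 2 H
  atom 9: C, bond orders sum to 2 (valence 4) → 2 H
  atom 10: C, bond orders sum to 2 (valence 4) → 2 H
  atom 11: C, bond orders sum to 2 (valence 4) → 2 H
  atom 12: C, bond orders sum to 2 (valence 4) → 2 H
  atom 13: C, bond orders sum to 3 (valence 4) → 1 H
  atom 14: N, bond orders sum to 1 (valence 3) → 2 H
  atom 15: C, bond orders sum to 3 (valence 4) → 1 H
  atom 16: C, bond orders sum to 1 (valence 4) → 3 H
  atom 17: C, bond orders sum to 3 (valence 4) → 1 H
  atom 18: O, bond orders sum to 2 (valence 2) → 0 H
Total hydrogens: 31.

31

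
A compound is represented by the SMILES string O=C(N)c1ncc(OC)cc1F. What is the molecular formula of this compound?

C7H7FN2O2

Walk through each heavy atom and fill implicit hydrogens from standard valence (C 4, N 3, O 2, S 2, halogen 1); for lowercase aromatic atoms, an aromatic c carries 1 H when it has two neighbours and 0 H with three, and aromatic n carries 0 H:
  atom 1: O, bond orders sum to 2 (valence 2) → 0 H
  atom 2: C, bond orders sum to 4 (valence 4) → 0 H
  atom 3: N, bond orders sum to 1 (valence 3) → 2 H
  atom 4: aromatic c, 3 neighbours → 0 H
  atom 5: aromatic n, 2 neighbours → 0 H
  atom 6: aromatic c, 2 neighbours → 1 H
  atom 7: aromatic c, 3 neighbours → 0 H
  atom 8: O, bond orders sum to 2 (valence 2) → 0 H
  atom 9: C, bond orders sum to 1 (valence 4) → 3 H
  atom 10: aromatic c, 2 neighbours → 1 H
  atom 11: aromatic c, 3 neighbours → 0 H
  atom 12: F (halogen, monovalent) → 0 H
Totals → C:7, H:7, F:1, N:2, O:2.
In Hill order: C7H7FN2O2.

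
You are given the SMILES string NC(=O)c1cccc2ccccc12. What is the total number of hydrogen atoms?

9

Walk through each heavy atom and fill implicit hydrogens from standard valence (C 4, N 3, O 2, S 2, halogen 1); for lowercase aromatic atoms, an aromatic c carries 1 H when it has two neighbours and 0 H with three, and aromatic n carries 0 H:
  atom 1: N, bond orders sum to 1 (valence 3) → 2 H
  atom 2: C, bond orders sum to 4 (valence 4) → 0 H
  atom 3: O, bond orders sum to 2 (valence 2) → 0 H
  atom 4: aromatic c, 3 neighbours → 0 H
  atom 5: aromatic c, 2 neighbours → 1 H
  atom 6: aromatic c, 2 neighbours → 1 H
  atom 7: aromatic c, 2 neighbours → 1 H
  atom 8: aromatic c, 3 neighbours → 0 H
  atom 9: aromatic c, 2 neighbours → 1 H
  atom 10: aromatic c, 2 neighbours → 1 H
  atom 11: aromatic c, 2 neighbours → 1 H
  atom 12: aromatic c, 2 neighbours → 1 H
  atom 13: aromatic c, 3 neighbours → 0 H
Total hydrogens: 9.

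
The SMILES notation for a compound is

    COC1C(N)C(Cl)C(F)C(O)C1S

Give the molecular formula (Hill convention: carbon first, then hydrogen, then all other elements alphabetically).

C7H13ClFNO2S

Walk through each heavy atom and fill implicit hydrogens from standard valence (C 4, N 3, O 2, S 2, halogen 1):
  atom 1: C, bond orders sum to 1 (valence 4) → 3 H
  atom 2: O, bond orders sum to 2 (valence 2) → 0 H
  atom 3: C, bond orders sum to 3 (valence 4) → 1 H
  atom 4: C, bond orders sum to 3 (valence 4) → 1 H
  atom 5: N, bond orders sum to 1 (valence 3) → 2 H
  atom 6: C, bond orders sum to 3 (valence 4) → 1 H
  atom 7: Cl (halogen, monovalent) → 0 H
  atom 8: C, bond orders sum to 3 (valence 4) → 1 H
  atom 9: F (halogen, monovalent) → 0 H
  atom 10: C, bond orders sum to 3 (valence 4) → 1 H
  atom 11: O, bond orders sum to 1 (valence 2) → 1 H
  atom 12: C, bond orders sum to 3 (valence 4) → 1 H
  atom 13: S, bond orders sum to 1 (valence 2) → 1 H
Totals → C:7, H:13, Cl:1, F:1, N:1, O:2, S:1.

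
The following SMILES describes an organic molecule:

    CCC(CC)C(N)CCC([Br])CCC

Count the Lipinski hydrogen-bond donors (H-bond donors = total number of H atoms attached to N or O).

Donors: find every N or O and count the H atoms it carries.
  atom 7 (N): bond orders sum to 1 → 2 H
Lipinski HBD = 2.

2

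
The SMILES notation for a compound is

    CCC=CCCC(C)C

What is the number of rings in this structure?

0

In SMILES, each pair of matching ring-closure digits denotes one ring-closing bond; the number of such bonds equals the number of independent rings.
Ring-closure bonds here: 0.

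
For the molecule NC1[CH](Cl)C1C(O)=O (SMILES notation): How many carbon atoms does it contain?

4

Count every carbon token in the SMILES (each C, including those in ring-closure positions and inside branches).
Carbon count: 4.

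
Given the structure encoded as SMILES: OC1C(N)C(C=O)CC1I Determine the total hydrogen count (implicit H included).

10

Walk through each heavy atom and fill implicit hydrogens from standard valence (C 4, N 3, O 2, S 2, halogen 1):
  atom 1: O, bond orders sum to 1 (valence 2) → 1 H
  atom 2: C, bond orders sum to 3 (valence 4) → 1 H
  atom 3: C, bond orders sum to 3 (valence 4) → 1 H
  atom 4: N, bond orders sum to 1 (valence 3) → 2 H
  atom 5: C, bond orders sum to 3 (valence 4) → 1 H
  atom 6: C, bond orders sum to 3 (valence 4) → 1 H
  atom 7: O, bond orders sum to 2 (valence 2) → 0 H
  atom 8: C, bond orders sum to 2 (valence 4) → 2 H
  atom 9: C, bond orders sum to 3 (valence 4) → 1 H
  atom 10: I (halogen, monovalent) → 0 H
Total hydrogens: 10.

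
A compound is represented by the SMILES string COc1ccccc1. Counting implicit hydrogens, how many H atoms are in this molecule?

8

Walk through each heavy atom and fill implicit hydrogens from standard valence (C 4, N 3, O 2, S 2, halogen 1); for lowercase aromatic atoms, an aromatic c carries 1 H when it has two neighbours and 0 H with three, and aromatic n carries 0 H:
  atom 1: C, bond orders sum to 1 (valence 4) → 3 H
  atom 2: O, bond orders sum to 2 (valence 2) → 0 H
  atom 3: aromatic c, 3 neighbours → 0 H
  atom 4: aromatic c, 2 neighbours → 1 H
  atom 5: aromatic c, 2 neighbours → 1 H
  atom 6: aromatic c, 2 neighbours → 1 H
  atom 7: aromatic c, 2 neighbours → 1 H
  atom 8: aromatic c, 2 neighbours → 1 H
Total hydrogens: 8.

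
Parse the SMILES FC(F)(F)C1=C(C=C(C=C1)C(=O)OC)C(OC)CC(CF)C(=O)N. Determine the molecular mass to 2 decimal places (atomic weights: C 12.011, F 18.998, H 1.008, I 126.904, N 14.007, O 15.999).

First, the molecular formula is C15H17F4NO4 (counting implicit H from valence).
  C: 15 × 12.011 = 180.165
  F: 4 × 18.998 = 75.992
  H: 17 × 1.008 = 17.136
  N: 1 × 14.007 = 14.007
  O: 4 × 15.999 = 63.996
Sum: 15×12.011 + 4×18.998 + 17×1.008 + 1×14.007 + 4×15.999 = 351.296 → 351.30 g/mol.

351.30 g/mol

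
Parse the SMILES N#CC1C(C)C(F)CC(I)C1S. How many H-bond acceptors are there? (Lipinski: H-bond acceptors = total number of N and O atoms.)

1

N atoms: 1; O atoms: 0.
Lipinski HBA = 1 + 0 = 1.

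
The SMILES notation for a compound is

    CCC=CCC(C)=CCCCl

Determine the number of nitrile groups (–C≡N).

0

Scan the SMILES for the nitrile motif — none present.
Groups that are present: 2 alkene.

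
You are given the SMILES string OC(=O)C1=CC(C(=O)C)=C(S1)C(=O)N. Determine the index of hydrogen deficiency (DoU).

6

Degree of unsaturation = (number of rings) + (number of π bonds).
Ring closures in the SMILES: 1.
π bonds: 5 double bonds (each 1 DoU) → 5 DoU from unsaturation.
Total DoU = 1 + 5 = 6.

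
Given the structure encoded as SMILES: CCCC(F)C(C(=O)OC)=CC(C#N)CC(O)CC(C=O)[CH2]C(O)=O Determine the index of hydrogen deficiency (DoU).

6

Degree of unsaturation = (number of rings) + (number of π bonds).
Ring closures in the SMILES: 0.
π bonds: 4 double bonds (each 1 DoU), 1 triple bond (each 2 DoU) → 6 DoU from unsaturation.
Total DoU = 0 + 6 = 6.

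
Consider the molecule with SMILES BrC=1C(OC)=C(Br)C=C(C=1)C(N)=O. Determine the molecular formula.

C8H7Br2NO2

Walk through each heavy atom and fill implicit hydrogens from standard valence (C 4, N 3, O 2, S 2, halogen 1):
  atom 1: Br (halogen, monovalent) → 0 H
  atom 2: C, bond orders sum to 4 (valence 4) → 0 H
  atom 3: C, bond orders sum to 4 (valence 4) → 0 H
  atom 4: O, bond orders sum to 2 (valence 2) → 0 H
  atom 5: C, bond orders sum to 1 (valence 4) → 3 H
  atom 6: C, bond orders sum to 4 (valence 4) → 0 H
  atom 7: Br (halogen, monovalent) → 0 H
  atom 8: C, bond orders sum to 3 (valence 4) → 1 H
  atom 9: C, bond orders sum to 4 (valence 4) → 0 H
  atom 10: C, bond orders sum to 3 (valence 4) → 1 H
  atom 11: C, bond orders sum to 4 (valence 4) → 0 H
  atom 12: N, bond orders sum to 1 (valence 3) → 2 H
  atom 13: O, bond orders sum to 2 (valence 2) → 0 H
Totals → C:8, H:7, Br:2, N:1, O:2.
In Hill order: C8H7Br2NO2.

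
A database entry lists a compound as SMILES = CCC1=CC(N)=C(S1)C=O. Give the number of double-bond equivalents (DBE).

4

Degree of unsaturation = (number of rings) + (number of π bonds).
Ring closures in the SMILES: 1.
π bonds: 3 double bonds (each 1 DoU) → 3 DoU from unsaturation.
Total DoU = 1 + 3 = 4.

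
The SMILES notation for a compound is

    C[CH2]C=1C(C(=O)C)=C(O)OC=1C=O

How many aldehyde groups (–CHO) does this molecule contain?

The aldehyde motif appears at heavy-atom position 12 in the SMILES.
Other groups present: 1 hydroxyl, 1 ketone.
Aldehyde count: 1.

1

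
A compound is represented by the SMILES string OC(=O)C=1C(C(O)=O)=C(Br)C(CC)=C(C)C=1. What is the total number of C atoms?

11

Count every carbon token in the SMILES (each C, including those in ring-closure positions and inside branches).
Carbon count: 11.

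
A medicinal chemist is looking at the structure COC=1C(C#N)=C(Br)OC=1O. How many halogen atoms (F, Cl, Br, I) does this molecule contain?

1

Halogen atoms appear at heavy-atom position 8 (1×Br).
Other groups present: 1 ether, 1 hydroxyl, 1 nitrile.
Halogen count: 1.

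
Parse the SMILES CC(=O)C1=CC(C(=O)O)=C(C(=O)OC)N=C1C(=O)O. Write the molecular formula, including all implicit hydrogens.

C11H9NO7

Walk through each heavy atom and fill implicit hydrogens from standard valence (C 4, N 3, O 2, S 2, halogen 1):
  atom 1: C, bond orders sum to 1 (valence 4) → 3 H
  atom 2: C, bond orders sum to 4 (valence 4) → 0 H
  atom 3: O, bond orders sum to 2 (valence 2) → 0 H
  atom 4: C, bond orders sum to 4 (valence 4) → 0 H
  atom 5: C, bond orders sum to 3 (valence 4) → 1 H
  atom 6: C, bond orders sum to 4 (valence 4) → 0 H
  atom 7: C, bond orders sum to 4 (valence 4) → 0 H
  atom 8: O, bond orders sum to 2 (valence 2) → 0 H
  atom 9: O, bond orders sum to 1 (valence 2) → 1 H
  atom 10: C, bond orders sum to 4 (valence 4) → 0 H
  atom 11: C, bond orders sum to 4 (valence 4) → 0 H
  atom 12: O, bond orders sum to 2 (valence 2) → 0 H
  atom 13: O, bond orders sum to 2 (valence 2) → 0 H
  atom 14: C, bond orders sum to 1 (valence 4) → 3 H
  atom 15: N, bond orders sum to 3 (valence 3) → 0 H
  atom 16: C, bond orders sum to 4 (valence 4) → 0 H
  atom 17: C, bond orders sum to 4 (valence 4) → 0 H
  atom 18: O, bond orders sum to 2 (valence 2) → 0 H
  atom 19: O, bond orders sum to 1 (valence 2) → 1 H
Totals → C:11, H:9, N:1, O:7.
In Hill order: C11H9NO7.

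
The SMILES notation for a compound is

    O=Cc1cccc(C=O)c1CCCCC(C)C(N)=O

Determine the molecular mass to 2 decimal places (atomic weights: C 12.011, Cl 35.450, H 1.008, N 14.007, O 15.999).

First, the molecular formula is C15H19NO3 (counting implicit H from valence).
  C: 15 × 12.011 = 180.165
  H: 19 × 1.008 = 19.152
  N: 1 × 14.007 = 14.007
  O: 3 × 15.999 = 47.997
Sum: 15×12.011 + 19×1.008 + 1×14.007 + 3×15.999 = 261.321 → 261.32 g/mol.

261.32 g/mol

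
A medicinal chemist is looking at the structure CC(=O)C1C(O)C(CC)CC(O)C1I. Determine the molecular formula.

Walk through each heavy atom and fill implicit hydrogens from standard valence (C 4, N 3, O 2, S 2, halogen 1):
  atom 1: C, bond orders sum to 1 (valence 4) → 3 H
  atom 2: C, bond orders sum to 4 (valence 4) → 0 H
  atom 3: O, bond orders sum to 2 (valence 2) → 0 H
  atom 4: C, bond orders sum to 3 (valence 4) → 1 H
  atom 5: C, bond orders sum to 3 (valence 4) → 1 H
  atom 6: O, bond orders sum to 1 (valence 2) → 1 H
  atom 7: C, bond orders sum to 3 (valence 4) → 1 H
  atom 8: C, bond orders sum to 2 (valence 4) → 2 H
  atom 9: C, bond orders sum to 1 (valence 4) → 3 H
  atom 10: C, bond orders sum to 2 (valence 4) → 2 H
  atom 11: C, bond orders sum to 3 (valence 4) → 1 H
  atom 12: O, bond orders sum to 1 (valence 2) → 1 H
  atom 13: C, bond orders sum to 3 (valence 4) → 1 H
  atom 14: I (halogen, monovalent) → 0 H
Totals → C:10, H:17, I:1, O:3.
In Hill order: C10H17IO3.

C10H17IO3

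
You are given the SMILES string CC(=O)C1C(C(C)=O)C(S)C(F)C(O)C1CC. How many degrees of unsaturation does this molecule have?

3

Degree of unsaturation = (number of rings) + (number of π bonds).
Ring closures in the SMILES: 1.
π bonds: 2 double bonds (each 1 DoU) → 2 DoU from unsaturation.
Total DoU = 1 + 2 = 3.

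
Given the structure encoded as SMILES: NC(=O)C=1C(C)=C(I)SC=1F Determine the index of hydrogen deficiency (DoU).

4

Molecular formula: C6H5FINOS.
DoU = (2C + 2 + N − H − X) / 2, where X is the halogen count and O/S are ignored.
    = (2·6 + 2 + 1 − 5 − 2) / 2 = 8 / 2 = 4.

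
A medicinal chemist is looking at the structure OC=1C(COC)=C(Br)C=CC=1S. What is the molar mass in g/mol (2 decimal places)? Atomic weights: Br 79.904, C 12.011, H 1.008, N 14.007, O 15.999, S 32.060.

249.12 g/mol

First, the molecular formula is C8H9BrO2S (counting implicit H from valence).
  Br: 1 × 79.904 = 79.904
  C: 8 × 12.011 = 96.088
  H: 9 × 1.008 = 9.072
  O: 2 × 15.999 = 31.998
  S: 1 × 32.060 = 32.060
Sum: 1×79.904 + 8×12.011 + 9×1.008 + 2×15.999 + 1×32.060 = 249.122 → 249.12 g/mol.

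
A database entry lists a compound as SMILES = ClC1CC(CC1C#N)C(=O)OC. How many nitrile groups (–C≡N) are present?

The nitrile motif appears at heavy-atom position 7 in the SMILES.
Other groups present: 1 ester.
Nitrile count: 1.

1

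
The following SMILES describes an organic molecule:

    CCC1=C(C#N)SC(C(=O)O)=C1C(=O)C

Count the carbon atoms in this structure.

Count every carbon token in the SMILES (each C, including those in ring-closure positions and inside branches).
Carbon count: 10.

10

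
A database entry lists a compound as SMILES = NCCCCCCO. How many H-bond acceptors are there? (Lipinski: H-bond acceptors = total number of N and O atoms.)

N atoms: 1; O atoms: 1.
Lipinski HBA = 1 + 1 = 2.

2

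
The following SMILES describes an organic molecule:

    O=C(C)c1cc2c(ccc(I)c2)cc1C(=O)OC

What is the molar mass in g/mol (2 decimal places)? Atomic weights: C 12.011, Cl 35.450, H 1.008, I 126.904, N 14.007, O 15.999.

First, the molecular formula is C14H11IO3 (counting implicit H from valence).
  C: 14 × 12.011 = 168.154
  H: 11 × 1.008 = 11.088
  I: 1 × 126.904 = 126.904
  O: 3 × 15.999 = 47.997
Sum: 14×12.011 + 11×1.008 + 1×126.904 + 3×15.999 = 354.143 → 354.14 g/mol.

354.14 g/mol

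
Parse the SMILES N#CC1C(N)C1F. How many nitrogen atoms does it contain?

Scan the SMILES for N atoms (remember two-letter symbols like Cl and Br are single atoms).
Nitrogen count: 2.

2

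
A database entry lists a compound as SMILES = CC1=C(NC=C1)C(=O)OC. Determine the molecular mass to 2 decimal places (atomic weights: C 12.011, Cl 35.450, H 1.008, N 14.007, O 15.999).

First, the molecular formula is C7H9NO2 (counting implicit H from valence).
  C: 7 × 12.011 = 84.077
  H: 9 × 1.008 = 9.072
  N: 1 × 14.007 = 14.007
  O: 2 × 15.999 = 31.998
Sum: 7×12.011 + 9×1.008 + 1×14.007 + 2×15.999 = 139.154 → 139.15 g/mol.

139.15 g/mol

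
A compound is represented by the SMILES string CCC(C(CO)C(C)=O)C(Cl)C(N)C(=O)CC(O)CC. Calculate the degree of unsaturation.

Degree of unsaturation = (number of rings) + (number of π bonds).
Ring closures in the SMILES: 0.
π bonds: 2 double bonds (each 1 DoU) → 2 DoU from unsaturation.
Total DoU = 0 + 2 = 2.

2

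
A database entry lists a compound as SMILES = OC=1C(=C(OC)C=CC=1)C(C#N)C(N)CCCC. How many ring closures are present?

In SMILES, each pair of matching ring-closure digits denotes one ring-closing bond; the number of such bonds equals the number of independent rings.
Ring-closure bonds here: 1.

1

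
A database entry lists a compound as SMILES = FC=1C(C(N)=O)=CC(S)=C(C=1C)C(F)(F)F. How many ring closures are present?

In SMILES, each pair of matching ring-closure digits denotes one ring-closing bond; the number of such bonds equals the number of independent rings.
Ring-closure bonds here: 1.

1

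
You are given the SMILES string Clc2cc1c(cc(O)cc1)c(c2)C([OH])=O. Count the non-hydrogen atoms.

15

Every atom symbol written in the SMILES (organic subset) is one heavy atom; implicit H are not written.
Heavy atoms by element → C:11, Cl:1, O:3.
Total: 15.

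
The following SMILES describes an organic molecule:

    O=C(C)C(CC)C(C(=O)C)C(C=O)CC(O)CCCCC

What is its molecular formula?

C17H30O4

Walk through each heavy atom and fill implicit hydrogens from standard valence (C 4, N 3, O 2, S 2, halogen 1):
  atom 1: O, bond orders sum to 2 (valence 2) → 0 H
  atom 2: C, bond orders sum to 4 (valence 4) → 0 H
  atom 3: C, bond orders sum to 1 (valence 4) → 3 H
  atom 4: C, bond orders sum to 3 (valence 4) → 1 H
  atom 5: C, bond orders sum to 2 (valence 4) → 2 H
  atom 6: C, bond orders sum to 1 (valence 4) → 3 H
  atom 7: C, bond orders sum to 3 (valence 4) → 1 H
  atom 8: C, bond orders sum to 4 (valence 4) → 0 H
  atom 9: O, bond orders sum to 2 (valence 2) → 0 H
  atom 10: C, bond orders sum to 1 (valence 4) → 3 H
  atom 11: C, bond orders sum to 3 (valence 4) → 1 H
  atom 12: C, bond orders sum to 3 (valence 4) → 1 H
  atom 13: O, bond orders sum to 2 (valence 2) → 0 H
  atom 14: C, bond orders sum to 2 (valence 4) → 2 H
  atom 15: C, bond orders sum to 3 (valence 4) → 1 H
  atom 16: O, bond orders sum to 1 (valence 2) → 1 H
  atom 17: C, bond orders sum to 2 (valence 4) → 2 H
  atom 18: C, bond orders sum to 2 (valence 4) → 2 H
  atom 19: C, bond orders sum to 2 (valence 4) → 2 H
  atom 20: C, bond orders sum to 2 (valence 4) → 2 H
  atom 21: C, bond orders sum to 1 (valence 4) → 3 H
Totals → C:17, H:30, O:4.
In Hill order: C17H30O4.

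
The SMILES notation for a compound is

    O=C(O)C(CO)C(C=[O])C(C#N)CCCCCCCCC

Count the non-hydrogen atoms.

Every atom symbol written in the SMILES (organic subset) is one heavy atom; implicit H are not written.
Heavy atoms by element → C:16, N:1, O:4.
Total: 21.

21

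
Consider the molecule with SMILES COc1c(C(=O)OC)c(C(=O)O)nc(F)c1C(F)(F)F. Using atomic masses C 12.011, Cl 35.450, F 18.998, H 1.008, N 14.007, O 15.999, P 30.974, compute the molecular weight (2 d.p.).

First, the molecular formula is C10H7F4NO5 (counting implicit H from valence).
  C: 10 × 12.011 = 120.110
  F: 4 × 18.998 = 75.992
  H: 7 × 1.008 = 7.056
  N: 1 × 14.007 = 14.007
  O: 5 × 15.999 = 79.995
Sum: 10×12.011 + 4×18.998 + 7×1.008 + 1×14.007 + 5×15.999 = 297.160 → 297.16 g/mol.

297.16 g/mol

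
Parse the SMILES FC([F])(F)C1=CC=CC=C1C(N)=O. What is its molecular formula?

Walk through each heavy atom and fill implicit hydrogens from standard valence (C 4, N 3, O 2, S 2, halogen 1):
  atom 1: F (halogen, monovalent) → 0 H
  atom 2: C, bond orders sum to 4 (valence 4) → 0 H
  atom 3: F with explicit H count 0
  atom 4: F (halogen, monovalent) → 0 H
  atom 5: C, bond orders sum to 4 (valence 4) → 0 H
  atom 6: C, bond orders sum to 3 (valence 4) → 1 H
  atom 7: C, bond orders sum to 3 (valence 4) → 1 H
  atom 8: C, bond orders sum to 3 (valence 4) → 1 H
  atom 9: C, bond orders sum to 3 (valence 4) → 1 H
  atom 10: C, bond orders sum to 4 (valence 4) → 0 H
  atom 11: C, bond orders sum to 4 (valence 4) → 0 H
  atom 12: N, bond orders sum to 1 (valence 3) → 2 H
  atom 13: O, bond orders sum to 2 (valence 2) → 0 H
Totals → C:8, H:6, F:3, N:1, O:1.
In Hill order: C8H6F3NO.

C8H6F3NO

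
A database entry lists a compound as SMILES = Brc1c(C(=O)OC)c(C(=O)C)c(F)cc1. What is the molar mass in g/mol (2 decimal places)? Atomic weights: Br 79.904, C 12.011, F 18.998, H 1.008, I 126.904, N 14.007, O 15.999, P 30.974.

First, the molecular formula is C10H8BrFO3 (counting implicit H from valence).
  Br: 1 × 79.904 = 79.904
  C: 10 × 12.011 = 120.110
  F: 1 × 18.998 = 18.998
  H: 8 × 1.008 = 8.064
  O: 3 × 15.999 = 47.997
Sum: 1×79.904 + 10×12.011 + 1×18.998 + 8×1.008 + 3×15.999 = 275.073 → 275.07 g/mol.

275.07 g/mol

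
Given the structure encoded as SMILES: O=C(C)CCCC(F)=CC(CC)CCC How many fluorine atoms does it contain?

Scan the SMILES for F atoms (remember two-letter symbols like Cl and Br are single atoms).
Fluorine count: 1.

1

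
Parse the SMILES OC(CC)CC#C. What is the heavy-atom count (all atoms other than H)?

7

Every atom symbol written in the SMILES (organic subset) is one heavy atom; implicit H are not written.
Heavy atoms by element → C:6, O:1.
Total: 7.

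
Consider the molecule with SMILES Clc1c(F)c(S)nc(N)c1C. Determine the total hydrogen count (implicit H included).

Walk through each heavy atom and fill implicit hydrogens from standard valence (C 4, N 3, O 2, S 2, halogen 1); for lowercase aromatic atoms, an aromatic c carries 1 H when it has two neighbours and 0 H with three, and aromatic n carries 0 H:
  atom 1: Cl (halogen, monovalent) → 0 H
  atom 2: aromatic c, 3 neighbours → 0 H
  atom 3: aromatic c, 3 neighbours → 0 H
  atom 4: F (halogen, monovalent) → 0 H
  atom 5: aromatic c, 3 neighbours → 0 H
  atom 6: S, bond orders sum to 1 (valence 2) → 1 H
  atom 7: aromatic n, 2 neighbours → 0 H
  atom 8: aromatic c, 3 neighbours → 0 H
  atom 9: N, bond orders sum to 1 (valence 3) → 2 H
  atom 10: aromatic c, 3 neighbours → 0 H
  atom 11: C, bond orders sum to 1 (valence 4) → 3 H
Total hydrogens: 6.

6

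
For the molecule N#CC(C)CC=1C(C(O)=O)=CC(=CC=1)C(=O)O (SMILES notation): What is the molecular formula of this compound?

Walk through each heavy atom and fill implicit hydrogens from standard valence (C 4, N 3, O 2, S 2, halogen 1):
  atom 1: N, bond orders sum to 3 (valence 3) → 0 H
  atom 2: C, bond orders sum to 4 (valence 4) → 0 H
  atom 3: C, bond orders sum to 3 (valence 4) → 1 H
  atom 4: C, bond orders sum to 1 (valence 4) → 3 H
  atom 5: C, bond orders sum to 2 (valence 4) → 2 H
  atom 6: C, bond orders sum to 4 (valence 4) → 0 H
  atom 7: C, bond orders sum to 4 (valence 4) → 0 H
  atom 8: C, bond orders sum to 4 (valence 4) → 0 H
  atom 9: O, bond orders sum to 1 (valence 2) → 1 H
  atom 10: O, bond orders sum to 2 (valence 2) → 0 H
  atom 11: C, bond orders sum to 3 (valence 4) → 1 H
  atom 12: C, bond orders sum to 4 (valence 4) → 0 H
  atom 13: C, bond orders sum to 3 (valence 4) → 1 H
  atom 14: C, bond orders sum to 3 (valence 4) → 1 H
  atom 15: C, bond orders sum to 4 (valence 4) → 0 H
  atom 16: O, bond orders sum to 2 (valence 2) → 0 H
  atom 17: O, bond orders sum to 1 (valence 2) → 1 H
Totals → C:12, H:11, N:1, O:4.
In Hill order: C12H11NO4.

C12H11NO4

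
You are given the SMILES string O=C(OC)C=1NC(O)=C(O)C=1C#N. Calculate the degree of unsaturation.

Degree of unsaturation = (number of rings) + (number of π bonds).
Ring closures in the SMILES: 1.
π bonds: 3 double bonds (each 1 DoU), 1 triple bond (each 2 DoU) → 5 DoU from unsaturation.
Total DoU = 1 + 5 = 6.

6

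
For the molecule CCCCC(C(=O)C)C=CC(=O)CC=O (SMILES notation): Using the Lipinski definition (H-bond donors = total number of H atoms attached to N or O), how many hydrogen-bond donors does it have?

0

Donors: find every N or O and count the H atoms it carries.
  atom 7 (O): bond orders sum to 2 → 0 H
  atom 12 (O): bond orders sum to 2 → 0 H
  atom 15 (O): bond orders sum to 2 → 0 H
Lipinski HBD = 0.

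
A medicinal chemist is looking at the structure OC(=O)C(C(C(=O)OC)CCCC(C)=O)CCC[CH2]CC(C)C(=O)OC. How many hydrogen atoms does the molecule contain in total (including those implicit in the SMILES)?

Walk through each heavy atom and fill implicit hydrogens from standard valence (C 4, N 3, O 2, S 2, halogen 1):
  atom 1: O, bond orders sum to 1 (valence 2) → 1 H
  atom 2: C, bond orders sum to 4 (valence 4) → 0 H
  atom 3: O, bond orders sum to 2 (valence 2) → 0 H
  atom 4: C, bond orders sum to 3 (valence 4) → 1 H
  atom 5: C, bond orders sum to 3 (valence 4) → 1 H
  atom 6: C, bond orders sum to 4 (valence 4) → 0 H
  atom 7: O, bond orders sum to 2 (valence 2) → 0 H
  atom 8: O, bond orders sum to 2 (valence 2) → 0 H
  atom 9: C, bond orders sum to 1 (valence 4) → 3 H
  atom 10: C, bond orders sum to 2 (valence 4) → 2 H
  atom 11: C, bond orders sum to 2 (valence 4) → 2 H
  atom 12: C, bond orders sum to 2 (valence 4) → 2 H
  atom 13: C, bond orders sum to 4 (valence 4) → 0 H
  atom 14: C, bond orders sum to 1 (valence 4) → 3 H
  atom 15: O, bond orders sum to 2 (valence 2) → 0 H
  atom 16: C, bond orders sum to 2 (valence 4) → 2 H
  atom 17: C, bond orders sum to 2 (valence 4) → 2 H
  atom 18: C, bond orders sum to 2 (valence 4) → 2 H
  atom 19: C with explicit H count 2
  atom 20: C, bond orders sum to 2 (valence 4) → 2 H
  atom 21: C, bond orders sum to 3 (valence 4) → 1 H
  atom 22: C, bond orders sum to 1 (valence 4) → 3 H
  atom 23: C, bond orders sum to 4 (valence 4) → 0 H
  atom 24: O, bond orders sum to 2 (valence 2) → 0 H
  atom 25: O, bond orders sum to 2 (valence 2) → 0 H
  atom 26: C, bond orders sum to 1 (valence 4) → 3 H
Total hydrogens: 32.

32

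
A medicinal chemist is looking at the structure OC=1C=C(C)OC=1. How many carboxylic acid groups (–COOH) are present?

0

Scan the SMILES for the carboxylic acid motif — none present.
Groups that are present: 1 hydroxyl.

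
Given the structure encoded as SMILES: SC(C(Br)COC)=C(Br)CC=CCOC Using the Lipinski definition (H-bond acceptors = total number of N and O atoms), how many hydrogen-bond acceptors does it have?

N atoms: 0; O atoms: 2.
Lipinski HBA = 0 + 2 = 2.

2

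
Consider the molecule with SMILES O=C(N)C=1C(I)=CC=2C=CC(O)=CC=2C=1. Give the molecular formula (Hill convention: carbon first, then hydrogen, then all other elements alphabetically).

Walk through each heavy atom and fill implicit hydrogens from standard valence (C 4, N 3, O 2, S 2, halogen 1):
  atom 1: O, bond orders sum to 2 (valence 2) → 0 H
  atom 2: C, bond orders sum to 4 (valence 4) → 0 H
  atom 3: N, bond orders sum to 1 (valence 3) → 2 H
  atom 4: C, bond orders sum to 4 (valence 4) → 0 H
  atom 5: C, bond orders sum to 4 (valence 4) → 0 H
  atom 6: I (halogen, monovalent) → 0 H
  atom 7: C, bond orders sum to 3 (valence 4) → 1 H
  atom 8: C, bond orders sum to 4 (valence 4) → 0 H
  atom 9: C, bond orders sum to 3 (valence 4) → 1 H
  atom 10: C, bond orders sum to 3 (valence 4) → 1 H
  atom 11: C, bond orders sum to 4 (valence 4) → 0 H
  atom 12: O, bond orders sum to 1 (valence 2) → 1 H
  atom 13: C, bond orders sum to 3 (valence 4) → 1 H
  atom 14: C, bond orders sum to 4 (valence 4) → 0 H
  atom 15: C, bond orders sum to 3 (valence 4) → 1 H
Totals → C:11, H:8, I:1, N:1, O:2.

C11H8INO2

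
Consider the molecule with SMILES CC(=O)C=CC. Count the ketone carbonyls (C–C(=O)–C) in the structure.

1

The ketone motif appears at heavy-atom position 2 in the SMILES.
Other groups present: 1 alkene.
Ketone count: 1.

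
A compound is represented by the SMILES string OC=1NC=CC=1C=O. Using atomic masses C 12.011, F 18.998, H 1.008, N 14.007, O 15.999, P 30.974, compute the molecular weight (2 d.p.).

First, the molecular formula is C5H5NO2 (counting implicit H from valence).
  C: 5 × 12.011 = 60.055
  H: 5 × 1.008 = 5.040
  N: 1 × 14.007 = 14.007
  O: 2 × 15.999 = 31.998
Sum: 5×12.011 + 5×1.008 + 1×14.007 + 2×15.999 = 111.100 → 111.10 g/mol.

111.10 g/mol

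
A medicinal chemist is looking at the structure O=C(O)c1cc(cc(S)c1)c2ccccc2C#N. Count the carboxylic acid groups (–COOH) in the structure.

1

The carboxylic acid motif appears at heavy-atom position 2 in the SMILES.
Other groups present: 1 nitrile, 1 thiol.
Carboxylic acid count: 1.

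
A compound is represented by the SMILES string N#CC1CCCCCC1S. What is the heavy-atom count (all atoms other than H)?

Every atom symbol written in the SMILES (organic subset) is one heavy atom; implicit H are not written.
Heavy atoms by element → C:8, N:1, S:1.
Total: 10.

10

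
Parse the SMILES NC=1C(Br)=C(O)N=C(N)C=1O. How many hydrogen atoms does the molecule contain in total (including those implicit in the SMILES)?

6

Walk through each heavy atom and fill implicit hydrogens from standard valence (C 4, N 3, O 2, S 2, halogen 1):
  atom 1: N, bond orders sum to 1 (valence 3) → 2 H
  atom 2: C, bond orders sum to 4 (valence 4) → 0 H
  atom 3: C, bond orders sum to 4 (valence 4) → 0 H
  atom 4: Br (halogen, monovalent) → 0 H
  atom 5: C, bond orders sum to 4 (valence 4) → 0 H
  atom 6: O, bond orders sum to 1 (valence 2) → 1 H
  atom 7: N, bond orders sum to 3 (valence 3) → 0 H
  atom 8: C, bond orders sum to 4 (valence 4) → 0 H
  atom 9: N, bond orders sum to 1 (valence 3) → 2 H
  atom 10: C, bond orders sum to 4 (valence 4) → 0 H
  atom 11: O, bond orders sum to 1 (valence 2) → 1 H
Total hydrogens: 6.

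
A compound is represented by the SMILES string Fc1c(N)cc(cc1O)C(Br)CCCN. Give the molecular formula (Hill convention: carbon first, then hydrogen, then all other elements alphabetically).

Walk through each heavy atom and fill implicit hydrogens from standard valence (C 4, N 3, O 2, S 2, halogen 1); for lowercase aromatic atoms, an aromatic c carries 1 H when it has two neighbours and 0 H with three, and aromatic n carries 0 H:
  atom 1: F (halogen, monovalent) → 0 H
  atom 2: aromatic c, 3 neighbours → 0 H
  atom 3: aromatic c, 3 neighbours → 0 H
  atom 4: N, bond orders sum to 1 (valence 3) → 2 H
  atom 5: aromatic c, 2 neighbours → 1 H
  atom 6: aromatic c, 3 neighbours → 0 H
  atom 7: aromatic c, 2 neighbours → 1 H
  atom 8: aromatic c, 3 neighbours → 0 H
  atom 9: O, bond orders sum to 1 (valence 2) → 1 H
  atom 10: C, bond orders sum to 3 (valence 4) → 1 H
  atom 11: Br (halogen, monovalent) → 0 H
  atom 12: C, bond orders sum to 2 (valence 4) → 2 H
  atom 13: C, bond orders sum to 2 (valence 4) → 2 H
  atom 14: C, bond orders sum to 2 (valence 4) → 2 H
  atom 15: N, bond orders sum to 1 (valence 3) → 2 H
Totals → C:10, H:14, Br:1, F:1, N:2, O:1.
In Hill order: C10H14BrFN2O.

C10H14BrFN2O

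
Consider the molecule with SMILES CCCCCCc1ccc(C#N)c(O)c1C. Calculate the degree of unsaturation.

Molecular formula: C14H19NO.
DoU = (2C + 2 + N − H − X) / 2, where X is the halogen count and O/S are ignored.
    = (2·14 + 2 + 1 − 19 − 0) / 2 = 12 / 2 = 6.

6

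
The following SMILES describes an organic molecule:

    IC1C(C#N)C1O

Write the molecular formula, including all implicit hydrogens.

C4H4INO

Walk through each heavy atom and fill implicit hydrogens from standard valence (C 4, N 3, O 2, S 2, halogen 1):
  atom 1: I (halogen, monovalent) → 0 H
  atom 2: C, bond orders sum to 3 (valence 4) → 1 H
  atom 3: C, bond orders sum to 3 (valence 4) → 1 H
  atom 4: C, bond orders sum to 4 (valence 4) → 0 H
  atom 5: N, bond orders sum to 3 (valence 3) → 0 H
  atom 6: C, bond orders sum to 3 (valence 4) → 1 H
  atom 7: O, bond orders sum to 1 (valence 2) → 1 H
Totals → C:4, H:4, I:1, N:1, O:1.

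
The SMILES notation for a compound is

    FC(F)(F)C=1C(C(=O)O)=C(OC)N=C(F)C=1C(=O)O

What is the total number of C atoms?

Count every carbon token in the SMILES (each C, including those in ring-closure positions and inside branches).
Carbon count: 9.

9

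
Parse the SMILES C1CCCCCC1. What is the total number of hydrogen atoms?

14

Walk through each heavy atom and fill implicit hydrogens from standard valence (C 4, N 3, O 2, S 2, halogen 1):
  atom 1: C, bond orders sum to 2 (valence 4) → 2 H
  atom 2: C, bond orders sum to 2 (valence 4) → 2 H
  atom 3: C, bond orders sum to 2 (valence 4) → 2 H
  atom 4: C, bond orders sum to 2 (valence 4) → 2 H
  atom 5: C, bond orders sum to 2 (valence 4) → 2 H
  atom 6: C, bond orders sum to 2 (valence 4) → 2 H
  atom 7: C, bond orders sum to 2 (valence 4) → 2 H
Total hydrogens: 14.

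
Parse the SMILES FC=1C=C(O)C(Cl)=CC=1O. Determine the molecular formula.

C6H4ClFO2

Walk through each heavy atom and fill implicit hydrogens from standard valence (C 4, N 3, O 2, S 2, halogen 1):
  atom 1: F (halogen, monovalent) → 0 H
  atom 2: C, bond orders sum to 4 (valence 4) → 0 H
  atom 3: C, bond orders sum to 3 (valence 4) → 1 H
  atom 4: C, bond orders sum to 4 (valence 4) → 0 H
  atom 5: O, bond orders sum to 1 (valence 2) → 1 H
  atom 6: C, bond orders sum to 4 (valence 4) → 0 H
  atom 7: Cl (halogen, monovalent) → 0 H
  atom 8: C, bond orders sum to 3 (valence 4) → 1 H
  atom 9: C, bond orders sum to 4 (valence 4) → 0 H
  atom 10: O, bond orders sum to 1 (valence 2) → 1 H
Totals → C:6, H:4, Cl:1, F:1, O:2.
In Hill order: C6H4ClFO2.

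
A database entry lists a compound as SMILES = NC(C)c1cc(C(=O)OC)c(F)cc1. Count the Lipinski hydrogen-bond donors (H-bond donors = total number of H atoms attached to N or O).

2

Donors: find every N or O and count the H atoms it carries.
  atom 1 (N): bond orders sum to 1 → 2 H
  atom 8 (O): bond orders sum to 2 → 0 H
  atom 9 (O): bond orders sum to 2 → 0 H
Lipinski HBD = 2.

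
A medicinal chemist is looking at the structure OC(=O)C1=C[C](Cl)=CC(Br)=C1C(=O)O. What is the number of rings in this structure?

1

In SMILES, each pair of matching ring-closure digits denotes one ring-closing bond; the number of such bonds equals the number of independent rings.
Ring-closure bonds here: 1.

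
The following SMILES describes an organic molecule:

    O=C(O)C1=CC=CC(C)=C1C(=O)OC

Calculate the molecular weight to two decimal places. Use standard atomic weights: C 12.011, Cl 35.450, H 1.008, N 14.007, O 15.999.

First, the molecular formula is C10H10O4 (counting implicit H from valence).
  C: 10 × 12.011 = 120.110
  H: 10 × 1.008 = 10.080
  O: 4 × 15.999 = 63.996
Sum: 10×12.011 + 10×1.008 + 4×15.999 = 194.186 → 194.19 g/mol.

194.19 g/mol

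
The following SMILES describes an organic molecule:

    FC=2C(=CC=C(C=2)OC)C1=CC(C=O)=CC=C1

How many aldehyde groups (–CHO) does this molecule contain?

The aldehyde motif appears at heavy-atom position 13 in the SMILES.
Other groups present: 1 ether.
Aldehyde count: 1.

1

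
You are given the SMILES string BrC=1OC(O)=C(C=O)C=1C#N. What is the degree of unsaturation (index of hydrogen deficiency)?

Molecular formula: C6H2BrNO3.
DoU = (2C + 2 + N − H − X) / 2, where X is the halogen count and O/S are ignored.
    = (2·6 + 2 + 1 − 2 − 1) / 2 = 12 / 2 = 6.

6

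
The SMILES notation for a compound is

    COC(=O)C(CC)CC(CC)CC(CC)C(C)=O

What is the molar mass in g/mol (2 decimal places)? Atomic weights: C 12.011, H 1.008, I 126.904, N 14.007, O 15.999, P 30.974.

256.39 g/mol

First, the molecular formula is C15H28O3 (counting implicit H from valence).
  C: 15 × 12.011 = 180.165
  H: 28 × 1.008 = 28.224
  O: 3 × 15.999 = 47.997
Sum: 15×12.011 + 28×1.008 + 3×15.999 = 256.386 → 256.39 g/mol.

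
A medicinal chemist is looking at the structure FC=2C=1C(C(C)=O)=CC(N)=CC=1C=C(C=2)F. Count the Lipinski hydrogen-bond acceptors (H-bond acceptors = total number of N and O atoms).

N atoms: 1; O atoms: 1.
Lipinski HBA = 1 + 1 = 2.

2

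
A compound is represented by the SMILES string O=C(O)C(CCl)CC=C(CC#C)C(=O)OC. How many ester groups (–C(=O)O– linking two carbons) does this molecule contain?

1

The ester motif appears at heavy-atom position 13 in the SMILES.
Other groups present: 1 alkene, 1 alkyne, 1 carboxylic acid.
Ester count: 1.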